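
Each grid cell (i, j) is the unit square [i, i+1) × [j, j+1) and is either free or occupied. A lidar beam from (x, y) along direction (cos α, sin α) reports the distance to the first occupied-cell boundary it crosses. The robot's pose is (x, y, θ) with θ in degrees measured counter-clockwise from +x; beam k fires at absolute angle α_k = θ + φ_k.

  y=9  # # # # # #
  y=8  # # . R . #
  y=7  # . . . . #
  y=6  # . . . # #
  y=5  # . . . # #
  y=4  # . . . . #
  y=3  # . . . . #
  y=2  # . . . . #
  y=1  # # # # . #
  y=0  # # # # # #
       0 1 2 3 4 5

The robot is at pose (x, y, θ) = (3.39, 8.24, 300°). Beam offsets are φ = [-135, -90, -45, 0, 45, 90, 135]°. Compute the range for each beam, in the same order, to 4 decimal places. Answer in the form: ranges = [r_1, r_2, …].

ranges = [1.4390, 2.7597, 6.4601, 1.4318, 1.6668, 1.5200, 0.7868]

beam 1: φ=-135°, α=165°
  direction (-0.9659, 0.2588); cell (3,8); t to first gridline: x 0.4038, y 2.9364 (then +1.0353 / +3.8637)
    (2,8) via x @ 0.4038
    (1,8) via x @ 1.4390  # hit
  → r_1 = 1.4390
beam 2: φ=-90°, α=210°
  direction (-0.8660, -0.5000); cell (3,8); t to first gridline: x 0.4503, y 0.4800 (then +1.1547 / +2.0000)
    (2,8) via x @ 0.4503
    (2,7) via y @ 0.4800
    (1,7) via x @ 1.6050
    (1,6) via y @ 2.4800
    (0,6) via x @ 2.7597  # hit
  → r_2 = 2.7597
beam 3: φ=-45°, α=255°
  direction (-0.2588, -0.9659); cell (3,8); t to first gridline: x 1.5068, y 0.2485 (then +3.8637 / +1.0353)
    (3,7) via y @ 0.2485
    (3,6) via y @ 1.2837
    (2,6) via x @ 1.5068
    (2,5) via y @ 2.3190
    (2,4) via y @ 3.3543
    (2,3) via y @ 4.3896
    (1,3) via x @ 5.3705
    (1,2) via y @ 5.4248
    (1,1) via y @ 6.4601  # hit
  → r_3 = 6.4601
beam 4: φ=0°, α=300°
  direction (0.5000, -0.8660); cell (3,8); t to first gridline: x 1.2200, y 0.2771 (then +2.0000 / +1.1547)
    (3,7) via y @ 0.2771
    (4,7) via x @ 1.2200
    (4,6) via y @ 1.4318  # hit
  → r_4 = 1.4318
beam 5: φ=45°, α=345°
  direction (0.9659, -0.2588); cell (3,8); t to first gridline: x 0.6315, y 0.9273 (then +1.0353 / +3.8637)
    (4,8) via x @ 0.6315
    (4,7) via y @ 0.9273
    (5,7) via x @ 1.6668  # hit
  → r_5 = 1.6668
beam 6: φ=90°, α=30°
  direction (0.8660, 0.5000); cell (3,8); t to first gridline: x 0.7044, y 1.5200 (then +1.1547 / +2.0000)
    (4,8) via x @ 0.7044
    (4,9) via y @ 1.5200  # hit
  → r_6 = 1.5200
beam 7: φ=135°, α=75°
  direction (0.2588, 0.9659); cell (3,8); t to first gridline: x 2.3569, y 0.7868 (then +3.8637 / +1.0353)
    (3,9) via y @ 0.7868  # hit
  → r_7 = 0.7868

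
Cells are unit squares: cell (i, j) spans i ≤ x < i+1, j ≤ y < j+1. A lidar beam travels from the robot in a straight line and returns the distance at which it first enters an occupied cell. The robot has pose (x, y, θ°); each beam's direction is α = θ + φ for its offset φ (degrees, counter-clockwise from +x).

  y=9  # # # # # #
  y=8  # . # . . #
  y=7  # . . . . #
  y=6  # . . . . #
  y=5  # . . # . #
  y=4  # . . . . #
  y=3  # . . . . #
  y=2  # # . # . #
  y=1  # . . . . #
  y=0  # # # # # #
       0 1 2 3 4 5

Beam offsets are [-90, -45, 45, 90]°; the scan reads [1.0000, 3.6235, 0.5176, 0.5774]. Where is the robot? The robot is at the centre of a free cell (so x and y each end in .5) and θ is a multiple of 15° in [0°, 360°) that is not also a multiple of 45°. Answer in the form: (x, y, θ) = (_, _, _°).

Enumerate (i+0.5, j+0.5, θ) over the 28 free cells and 16 admissible headings. For each, cast all 4 beams and compare to the given ranges.
  (2.5, 6.5, 195°): beam 1 = 1.5529 ≠ 1.0000 ✗
  (3.5, 3.5, 255°): beam 1 = 2.5882 ≠ 1.0000 ✗
  (2.5, 6.5, 300°): beam 1 = 1.7321 ≠ 1.0000 ✗
  (3.5, 8.5, 195°): beam 1 = 0.5176 ≠ 1.0000 ✗
  …
  (4.5, 6.5, 300°): r_1=1.0000, r_2=3.6235, r_3=0.5176, r_4=0.5774 — all match ✓
No second candidate reproduces the full scan.

(x, y, θ) = (4.5, 6.5, 300°)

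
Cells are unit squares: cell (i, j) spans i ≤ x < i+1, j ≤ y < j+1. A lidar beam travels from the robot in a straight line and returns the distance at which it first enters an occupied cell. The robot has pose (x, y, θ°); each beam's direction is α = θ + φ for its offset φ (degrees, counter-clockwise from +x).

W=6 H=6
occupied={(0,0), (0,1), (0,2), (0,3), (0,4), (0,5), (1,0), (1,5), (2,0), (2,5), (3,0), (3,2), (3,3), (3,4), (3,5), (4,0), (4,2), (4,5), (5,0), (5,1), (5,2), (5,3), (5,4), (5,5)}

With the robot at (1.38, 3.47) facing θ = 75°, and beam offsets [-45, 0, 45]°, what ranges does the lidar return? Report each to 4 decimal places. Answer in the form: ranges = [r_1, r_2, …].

beam 1: φ=-45°, α=30°
  dir = (cos 30°, sin 30°) = (0.8660, 0.5000); from cell (1,3)
  next x-line at t=0.7159, next y-line at t=1.0600; Δt_x=1.1547, Δt_y=2.0000
    x: enter (2,3) at t=0.7159
    y: enter (2,4) at t=1.0600
    x: enter (3,4) at t=1.8706 ← occupied
  → r_1 = 1.8706
beam 2: φ=0°, α=75°
  dir = (cos 75°, sin 75°) = (0.2588, 0.9659); from cell (1,3)
  next x-line at t=2.3955, next y-line at t=0.5487; Δt_x=3.8637, Δt_y=1.0353
    y: enter (1,4) at t=0.5487
    y: enter (1,5) at t=1.5840 ← occupied
  → r_2 = 1.5840
beam 3: φ=45°, α=120°
  dir = (cos 120°, sin 120°) = (-0.5000, 0.8660); from cell (1,3)
  next x-line at t=0.7600, next y-line at t=0.6120; Δt_x=2.0000, Δt_y=1.1547
    y: enter (1,4) at t=0.6120
    x: enter (0,4) at t=0.7600 ← occupied
  → r_3 = 0.7600

ranges = [1.8706, 1.5840, 0.7600]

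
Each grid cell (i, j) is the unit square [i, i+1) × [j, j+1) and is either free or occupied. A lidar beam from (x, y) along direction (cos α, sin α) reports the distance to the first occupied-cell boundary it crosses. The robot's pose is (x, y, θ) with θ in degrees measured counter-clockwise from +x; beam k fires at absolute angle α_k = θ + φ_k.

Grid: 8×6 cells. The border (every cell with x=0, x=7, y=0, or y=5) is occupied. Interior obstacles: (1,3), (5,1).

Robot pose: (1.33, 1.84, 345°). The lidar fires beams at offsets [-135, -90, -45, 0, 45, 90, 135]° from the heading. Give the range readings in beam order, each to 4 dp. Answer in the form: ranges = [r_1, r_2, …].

ranges = [0.3811, 0.8696, 0.9699, 3.2455, 6.3200, 1.2009, 0.6600]

beam 1: φ=-135°, α=210°
  cosα=-0.8660 sinα=-0.5000 | (1,1) | tMaxX 0.3811 tMaxY 1.6800 | tΔX 1.1547 tΔY 2.0000
    t=0.3811 [x] (0,1) — stop
  → r_1 = 0.3811
beam 2: φ=-90°, α=255°
  cosα=-0.2588 sinα=-0.9659 | (1,1) | tMaxX 1.2750 tMaxY 0.8696 | tΔX 3.8637 tΔY 1.0353
    t=0.8696 [y] (1,0) — stop
  → r_2 = 0.8696
beam 3: φ=-45°, α=300°
  cosα=0.5000 sinα=-0.8660 | (1,1) | tMaxX 1.3400 tMaxY 0.9699 | tΔX 2.0000 tΔY 1.1547
    t=0.9699 [y] (1,0) — stop
  → r_3 = 0.9699
beam 4: φ=0°, α=345°
  cosα=0.9659 sinα=-0.2588 | (1,1) | tMaxX 0.6936 tMaxY 3.2455 | tΔX 1.0353 tΔY 3.8637
    t=0.6936 [x] (2,1)
    t=1.7289 [x] (3,1)
    t=2.7642 [x] (4,1)
    t=3.2455 [y] (4,0) — stop
  → r_4 = 3.2455
beam 5: φ=45°, α=30°
  cosα=0.8660 sinα=0.5000 | (1,1) | tMaxX 0.7736 tMaxY 0.3200 | tΔX 1.1547 tΔY 2.0000
    t=0.3200 [y] (1,2)
    t=0.7736 [x] (2,2)
    t=1.9283 [x] (3,2)
    t=2.3200 [y] (3,3)
    t=3.0831 [x] (4,3)
    t=4.2378 [x] (5,3)
    t=4.3200 [y] (5,4)
    t=5.3925 [x] (6,4)
    t=6.3200 [y] (6,5) — stop
  → r_5 = 6.3200
beam 6: φ=90°, α=75°
  cosα=0.2588 sinα=0.9659 | (1,1) | tMaxX 2.5887 tMaxY 0.1656 | tΔX 3.8637 tΔY 1.0353
    t=0.1656 [y] (1,2)
    t=1.2009 [y] (1,3) — stop
  → r_6 = 1.2009
beam 7: φ=135°, α=120°
  cosα=-0.5000 sinα=0.8660 | (1,1) | tMaxX 0.6600 tMaxY 0.1848 | tΔX 2.0000 tΔY 1.1547
    t=0.1848 [y] (1,2)
    t=0.6600 [x] (0,2) — stop
  → r_7 = 0.6600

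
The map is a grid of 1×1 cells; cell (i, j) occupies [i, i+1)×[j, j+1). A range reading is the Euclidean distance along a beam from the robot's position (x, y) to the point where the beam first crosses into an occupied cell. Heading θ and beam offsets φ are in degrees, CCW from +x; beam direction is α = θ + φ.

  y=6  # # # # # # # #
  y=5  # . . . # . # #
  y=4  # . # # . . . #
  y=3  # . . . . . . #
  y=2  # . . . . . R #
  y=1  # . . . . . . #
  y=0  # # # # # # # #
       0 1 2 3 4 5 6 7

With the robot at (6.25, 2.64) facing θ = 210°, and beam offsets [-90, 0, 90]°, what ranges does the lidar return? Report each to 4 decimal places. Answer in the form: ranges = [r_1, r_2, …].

beam 1: φ=-90°, α=120°
  direction (-0.5000, 0.8660); cell (6,2); t to first gridline: x 0.5000, y 0.4157 (then +2.0000 / +1.1547)
    (6,3) via y @ 0.4157
    (5,3) via x @ 0.5000
    (5,4) via y @ 1.5704
    (4,4) via x @ 2.5000
    (4,5) via y @ 2.7251  # hit
  → r_1 = 2.7251
beam 2: φ=0°, α=210°
  direction (-0.8660, -0.5000); cell (6,2); t to first gridline: x 0.2887, y 1.2800 (then +1.1547 / +2.0000)
    (5,2) via x @ 0.2887
    (5,1) via y @ 1.2800
    (4,1) via x @ 1.4434
    (3,1) via x @ 2.5981
    (3,0) via y @ 3.2800  # hit
  → r_2 = 3.2800
beam 3: φ=90°, α=300°
  direction (0.5000, -0.8660); cell (6,2); t to first gridline: x 1.5000, y 0.7390 (then +2.0000 / +1.1547)
    (6,1) via y @ 0.7390
    (7,1) via x @ 1.5000  # hit
  → r_3 = 1.5000

ranges = [2.7251, 3.2800, 1.5000]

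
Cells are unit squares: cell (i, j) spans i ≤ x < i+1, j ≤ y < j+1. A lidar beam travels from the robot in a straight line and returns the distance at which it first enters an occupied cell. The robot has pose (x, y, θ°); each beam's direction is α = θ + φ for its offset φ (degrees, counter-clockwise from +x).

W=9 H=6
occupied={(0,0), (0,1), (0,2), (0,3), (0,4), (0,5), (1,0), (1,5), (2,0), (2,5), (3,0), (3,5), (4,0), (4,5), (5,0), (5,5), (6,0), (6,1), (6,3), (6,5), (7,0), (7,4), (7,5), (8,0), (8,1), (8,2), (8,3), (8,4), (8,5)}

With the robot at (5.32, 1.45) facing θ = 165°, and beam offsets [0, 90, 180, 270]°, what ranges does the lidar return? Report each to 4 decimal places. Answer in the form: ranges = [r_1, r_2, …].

ranges = [4.4724, 0.4659, 0.7040, 2.6273]

beam 1: φ=0°, α=165°
  dir = (cos 165°, sin 165°) = (-0.9659, 0.2588); from cell (5,1)
  next x-line at t=0.3313, next y-line at t=2.1250; Δt_x=1.0353, Δt_y=3.8637
    x: enter (4,1) at t=0.3313
    x: enter (3,1) at t=1.3666
    y: enter (3,2) at t=2.1250
    x: enter (2,2) at t=2.4018
    x: enter (1,2) at t=3.4371
    x: enter (0,2) at t=4.4724 ← occupied
  → r_1 = 4.4724
beam 2: φ=90°, α=255°
  dir = (cos 255°, sin 255°) = (-0.2588, -0.9659); from cell (5,1)
  next x-line at t=1.2364, next y-line at t=0.4659; Δt_x=3.8637, Δt_y=1.0353
    y: enter (5,0) at t=0.4659 ← occupied
  → r_2 = 0.4659
beam 3: φ=180°, α=345°
  dir = (cos 345°, sin 345°) = (0.9659, -0.2588); from cell (5,1)
  next x-line at t=0.7040, next y-line at t=1.7387; Δt_x=1.0353, Δt_y=3.8637
    x: enter (6,1) at t=0.7040 ← occupied
  → r_3 = 0.7040
beam 4: φ=270°, α=75°
  dir = (cos 75°, sin 75°) = (0.2588, 0.9659); from cell (5,1)
  next x-line at t=2.6273, next y-line at t=0.5694; Δt_x=3.8637, Δt_y=1.0353
    y: enter (5,2) at t=0.5694
    y: enter (5,3) at t=1.6047
    x: enter (6,3) at t=2.6273 ← occupied
  → r_4 = 2.6273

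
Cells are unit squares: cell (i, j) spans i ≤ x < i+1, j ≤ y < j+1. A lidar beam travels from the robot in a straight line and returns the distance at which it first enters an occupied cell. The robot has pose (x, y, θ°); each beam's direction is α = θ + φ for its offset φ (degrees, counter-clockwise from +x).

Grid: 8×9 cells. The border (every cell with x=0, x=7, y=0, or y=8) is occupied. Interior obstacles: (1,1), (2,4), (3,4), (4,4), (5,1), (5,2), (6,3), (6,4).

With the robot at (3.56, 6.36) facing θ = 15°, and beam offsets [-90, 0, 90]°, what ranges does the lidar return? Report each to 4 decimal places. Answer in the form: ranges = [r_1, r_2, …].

beam 1: φ=-90°, α=285°
  direction (0.2588, -0.9659); cell (3,6); t to first gridline: x 1.7000, y 0.3727 (then +3.8637 / +1.0353)
    (3,5) via y @ 0.3727
    (3,4) via y @ 1.4080  # hit
  → r_1 = 1.4080
beam 2: φ=0°, α=15°
  direction (0.9659, 0.2588); cell (3,6); t to first gridline: x 0.4555, y 2.4728 (then +1.0353 / +3.8637)
    (4,6) via x @ 0.4555
    (5,6) via x @ 1.4908
    (5,7) via y @ 2.4728
    (6,7) via x @ 2.5261
    (7,7) via x @ 3.5614  # hit
  → r_2 = 3.5614
beam 3: φ=90°, α=105°
  direction (-0.2588, 0.9659); cell (3,6); t to first gridline: x 2.1637, y 0.6626 (then +3.8637 / +1.0353)
    (3,7) via y @ 0.6626
    (3,8) via y @ 1.6979  # hit
  → r_3 = 1.6979

ranges = [1.4080, 3.5614, 1.6979]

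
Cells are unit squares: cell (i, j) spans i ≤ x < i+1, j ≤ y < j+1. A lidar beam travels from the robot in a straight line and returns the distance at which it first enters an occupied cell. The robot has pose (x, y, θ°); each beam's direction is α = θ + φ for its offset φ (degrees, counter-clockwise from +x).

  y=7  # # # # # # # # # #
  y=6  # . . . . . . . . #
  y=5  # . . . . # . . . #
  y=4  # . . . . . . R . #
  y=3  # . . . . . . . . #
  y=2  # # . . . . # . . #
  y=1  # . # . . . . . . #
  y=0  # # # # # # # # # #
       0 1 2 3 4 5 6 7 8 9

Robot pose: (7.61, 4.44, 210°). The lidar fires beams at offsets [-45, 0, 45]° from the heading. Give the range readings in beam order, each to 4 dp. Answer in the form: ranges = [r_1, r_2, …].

beam 1: φ=-45°, α=165°
  direction (-0.9659, 0.2588); cell (7,4); t to first gridline: x 0.6315, y 2.1637 (then +1.0353 / +3.8637)
    (6,4) via x @ 0.6315
    (5,4) via x @ 1.6668
    (5,5) via y @ 2.1637  # hit
  → r_1 = 2.1637
beam 2: φ=0°, α=210°
  direction (-0.8660, -0.5000); cell (7,4); t to first gridline: x 0.7044, y 0.8800 (then +1.1547 / +2.0000)
    (6,4) via x @ 0.7044
    (6,3) via y @ 0.8800
    (5,3) via x @ 1.8591
    (5,2) via y @ 2.8800
    (4,2) via x @ 3.0138
    (3,2) via x @ 4.1685
    (3,1) via y @ 4.8800
    (2,1) via x @ 5.3232  # hit
  → r_2 = 5.3232
beam 3: φ=45°, α=255°
  direction (-0.2588, -0.9659); cell (7,4); t to first gridline: x 2.3569, y 0.4555 (then +3.8637 / +1.0353)
    (7,3) via y @ 0.4555
    (7,2) via y @ 1.4908
    (6,2) via x @ 2.3569  # hit
  → r_3 = 2.3569

ranges = [2.1637, 5.3232, 2.3569]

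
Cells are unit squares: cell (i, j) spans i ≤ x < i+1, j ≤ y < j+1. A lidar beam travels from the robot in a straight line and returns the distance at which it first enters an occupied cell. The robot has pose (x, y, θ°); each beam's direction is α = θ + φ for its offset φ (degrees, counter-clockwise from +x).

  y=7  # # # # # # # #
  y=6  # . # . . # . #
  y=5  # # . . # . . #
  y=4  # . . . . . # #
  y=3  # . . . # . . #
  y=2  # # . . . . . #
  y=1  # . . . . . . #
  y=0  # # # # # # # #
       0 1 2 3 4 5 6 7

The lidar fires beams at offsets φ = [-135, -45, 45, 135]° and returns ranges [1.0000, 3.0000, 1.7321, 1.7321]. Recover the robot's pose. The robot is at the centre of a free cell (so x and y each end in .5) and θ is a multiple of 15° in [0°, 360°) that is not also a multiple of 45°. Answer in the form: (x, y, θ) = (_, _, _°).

Enumerate (i+0.5, j+0.5, θ) over the 29 free cells and 16 admissible headings. For each, cast all 4 beams and compare to the given ranges.
  (4.5, 4.5, 120°): beam 1 = 1.5529 ≠ 1.0000 ✗
  (5.5, 1.5, 105°): beam 2 = 2.8868 ≠ 3.0000 ✗
  (6.5, 2.5, 105°): beam 1 = 0.5774 ≠ 1.0000 ✗
  (1.5, 4.5, 105°): beam 1 = 2.8868 ≠ 1.0000 ✗
  …
  (5.5, 2.5, 255°): r_1=1.0000, r_2=3.0000, r_3=1.7321, r_4=1.7321 — all match ✓
Unique over the lattice → pose = (5.5, 2.5, 255°).

(x, y, θ) = (5.5, 2.5, 255°)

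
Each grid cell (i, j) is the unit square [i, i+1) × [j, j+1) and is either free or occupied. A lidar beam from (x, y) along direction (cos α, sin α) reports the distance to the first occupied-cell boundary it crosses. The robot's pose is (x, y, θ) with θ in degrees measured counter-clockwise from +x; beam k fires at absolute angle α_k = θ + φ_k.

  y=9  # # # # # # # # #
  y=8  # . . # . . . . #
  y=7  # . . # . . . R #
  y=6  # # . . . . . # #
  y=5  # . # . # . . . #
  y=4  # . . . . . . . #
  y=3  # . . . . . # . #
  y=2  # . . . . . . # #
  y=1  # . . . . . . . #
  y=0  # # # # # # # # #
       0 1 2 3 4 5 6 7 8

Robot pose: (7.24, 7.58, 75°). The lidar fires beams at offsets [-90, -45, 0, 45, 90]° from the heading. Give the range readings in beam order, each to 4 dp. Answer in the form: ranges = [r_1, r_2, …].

beam 1: φ=-90°, α=345°
  direction (0.9659, -0.2588); cell (7,7); t to first gridline: x 0.7868, y 2.2409 (then +1.0353 / +3.8637)
    (8,7) via x @ 0.7868  # hit
  → r_1 = 0.7868
beam 2: φ=-45°, α=30°
  direction (0.8660, 0.5000); cell (7,7); t to first gridline: x 0.8776, y 0.8400 (then +1.1547 / +2.0000)
    (7,8) via y @ 0.8400
    (8,8) via x @ 0.8776  # hit
  → r_2 = 0.8776
beam 3: φ=0°, α=75°
  direction (0.2588, 0.9659); cell (7,7); t to first gridline: x 2.9364, y 0.4348 (then +3.8637 / +1.0353)
    (7,8) via y @ 0.4348
    (7,9) via y @ 1.4701  # hit
  → r_3 = 1.4701
beam 4: φ=45°, α=120°
  direction (-0.5000, 0.8660); cell (7,7); t to first gridline: x 0.4800, y 0.4850 (then +2.0000 / +1.1547)
    (6,7) via x @ 0.4800
    (6,8) via y @ 0.4850
    (6,9) via y @ 1.6397  # hit
  → r_4 = 1.6397
beam 5: φ=90°, α=165°
  direction (-0.9659, 0.2588); cell (7,7); t to first gridline: x 0.2485, y 1.6228 (then +1.0353 / +3.8637)
    (6,7) via x @ 0.2485
    (5,7) via x @ 1.2837
    (5,8) via y @ 1.6228
    (4,8) via x @ 2.3190
    (3,8) via x @ 3.3543  # hit
  → r_5 = 3.3543

ranges = [0.7868, 0.8776, 1.4701, 1.6397, 3.3543]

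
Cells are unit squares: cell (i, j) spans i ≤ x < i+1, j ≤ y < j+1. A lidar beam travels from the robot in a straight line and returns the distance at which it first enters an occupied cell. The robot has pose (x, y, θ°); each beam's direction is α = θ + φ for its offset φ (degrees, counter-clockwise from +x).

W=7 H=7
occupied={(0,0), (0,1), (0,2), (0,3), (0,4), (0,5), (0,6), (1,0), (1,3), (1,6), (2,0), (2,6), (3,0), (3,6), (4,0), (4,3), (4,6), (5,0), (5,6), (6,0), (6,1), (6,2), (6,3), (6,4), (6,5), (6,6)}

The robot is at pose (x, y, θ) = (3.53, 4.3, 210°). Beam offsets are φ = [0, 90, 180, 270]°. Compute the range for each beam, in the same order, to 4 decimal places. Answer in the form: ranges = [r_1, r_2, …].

beam 1: φ=0°, α=210°
  d=(-0.8660,-0.5000)  start (3,4)  tX=0.6120 tY=0.6000  stride 1/|dx|=1.1547 1/|dy|=2.0000
    cross y-line → (3,3), t=0.6000
    cross x-line → (2,3), t=0.6120
    cross x-line → (1,3), t=1.7667 (wall)
  → r_1 = 1.7667
beam 2: φ=90°, α=300°
  d=(0.5000,-0.8660)  start (3,4)  tX=0.9400 tY=0.3464  stride 1/|dx|=2.0000 1/|dy|=1.1547
    cross y-line → (3,3), t=0.3464
    cross x-line → (4,3), t=0.9400 (wall)
  → r_2 = 0.9400
beam 3: φ=180°, α=30°
  d=(0.8660,0.5000)  start (3,4)  tX=0.5427 tY=1.4000  stride 1/|dx|=1.1547 1/|dy|=2.0000
    cross x-line → (4,4), t=0.5427
    cross y-line → (4,5), t=1.4000
    cross x-line → (5,5), t=1.6974
    cross x-line → (6,5), t=2.8521 (wall)
  → r_3 = 2.8521
beam 4: φ=270°, α=120°
  d=(-0.5000,0.8660)  start (3,4)  tX=1.0600 tY=0.8083  stride 1/|dx|=2.0000 1/|dy|=1.1547
    cross y-line → (3,5), t=0.8083
    cross x-line → (2,5), t=1.0600
    cross y-line → (2,6), t=1.9630 (wall)
  → r_4 = 1.9630

ranges = [1.7667, 0.9400, 2.8521, 1.9630]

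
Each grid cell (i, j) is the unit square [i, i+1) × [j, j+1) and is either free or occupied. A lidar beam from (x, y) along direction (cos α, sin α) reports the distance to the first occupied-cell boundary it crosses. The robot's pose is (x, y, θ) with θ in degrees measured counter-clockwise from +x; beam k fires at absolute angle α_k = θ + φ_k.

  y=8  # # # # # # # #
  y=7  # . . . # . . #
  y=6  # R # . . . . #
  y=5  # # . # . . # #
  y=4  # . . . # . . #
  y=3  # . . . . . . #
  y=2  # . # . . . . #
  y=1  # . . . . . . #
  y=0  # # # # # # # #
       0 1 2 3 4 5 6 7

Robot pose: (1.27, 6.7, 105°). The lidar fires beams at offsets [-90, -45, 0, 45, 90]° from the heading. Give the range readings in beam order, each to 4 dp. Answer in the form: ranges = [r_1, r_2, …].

beam 1: φ=-90°, α=15°
  d=(0.9659,0.2588)  start (1,6)  tX=0.7558 tY=1.1591  stride 1/|dx|=1.0353 1/|dy|=3.8637
    cross x-line → (2,6), t=0.7558 (wall)
  → r_1 = 0.7558
beam 2: φ=-45°, α=60°
  d=(0.5000,0.8660)  start (1,6)  tX=1.4600 tY=0.3464  stride 1/|dx|=2.0000 1/|dy|=1.1547
    cross y-line → (1,7), t=0.3464
    cross x-line → (2,7), t=1.4600
    cross y-line → (2,8), t=1.5011 (wall)
  → r_2 = 1.5011
beam 3: φ=0°, α=105°
  d=(-0.2588,0.9659)  start (1,6)  tX=1.0432 tY=0.3106  stride 1/|dx|=3.8637 1/|dy|=1.0353
    cross y-line → (1,7), t=0.3106
    cross x-line → (0,7), t=1.0432 (wall)
  → r_3 = 1.0432
beam 4: φ=45°, α=150°
  d=(-0.8660,0.5000)  start (1,6)  tX=0.3118 tY=0.6000  stride 1/|dx|=1.1547 1/|dy|=2.0000
    cross x-line → (0,6), t=0.3118 (wall)
  → r_4 = 0.3118
beam 5: φ=90°, α=195°
  d=(-0.9659,-0.2588)  start (1,6)  tX=0.2795 tY=2.7046  stride 1/|dx|=1.0353 1/|dy|=3.8637
    cross x-line → (0,6), t=0.2795 (wall)
  → r_5 = 0.2795

ranges = [0.7558, 1.5011, 1.0432, 0.3118, 0.2795]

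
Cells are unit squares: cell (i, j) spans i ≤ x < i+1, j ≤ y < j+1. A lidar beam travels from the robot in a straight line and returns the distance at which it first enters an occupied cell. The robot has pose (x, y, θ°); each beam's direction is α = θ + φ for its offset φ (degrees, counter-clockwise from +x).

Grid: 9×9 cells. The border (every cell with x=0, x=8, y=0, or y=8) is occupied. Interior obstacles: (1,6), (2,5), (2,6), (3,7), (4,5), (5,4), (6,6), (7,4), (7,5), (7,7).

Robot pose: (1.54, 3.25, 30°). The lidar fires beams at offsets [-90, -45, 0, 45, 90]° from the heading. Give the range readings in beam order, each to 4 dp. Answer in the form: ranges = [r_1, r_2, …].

beam 1: φ=-90°, α=300°
  cosα=0.5000 sinα=-0.8660 | (1,3) | tMaxX 0.9200 tMaxY 0.2887 | tΔX 2.0000 tΔY 1.1547
    t=0.2887 [y] (1,2)
    t=0.9200 [x] (2,2)
    t=1.4434 [y] (2,1)
    t=2.5981 [y] (2,0) — stop
  → r_1 = 2.5981
beam 2: φ=-45°, α=345°
  cosα=0.9659 sinα=-0.2588 | (1,3) | tMaxX 0.4762 tMaxY 0.9659 | tΔX 1.0353 tΔY 3.8637
    t=0.4762 [x] (2,3)
    t=0.9659 [y] (2,2)
    t=1.5115 [x] (3,2)
    t=2.5468 [x] (4,2)
    t=3.5821 [x] (5,2)
    t=4.6173 [x] (6,2)
    t=4.8296 [y] (6,1)
    t=5.6526 [x] (7,1)
    t=6.6879 [x] (8,1) — stop
  → r_2 = 6.6879
beam 3: φ=0°, α=30°
  cosα=0.8660 sinα=0.5000 | (1,3) | tMaxX 0.5312 tMaxY 1.5000 | tΔX 1.1547 tΔY 2.0000
    t=0.5312 [x] (2,3)
    t=1.5000 [y] (2,4)
    t=1.6859 [x] (3,4)
    t=2.8406 [x] (4,4)
    t=3.5000 [y] (4,5) — stop
  → r_3 = 3.5000
beam 4: φ=45°, α=75°
  cosα=0.2588 sinα=0.9659 | (1,3) | tMaxX 1.7773 tMaxY 0.7765 | tΔX 3.8637 tΔY 1.0353
    t=0.7765 [y] (1,4)
    t=1.7773 [x] (2,4)
    t=1.8117 [y] (2,5) — stop
  → r_4 = 1.8117
beam 5: φ=90°, α=120°
  cosα=-0.5000 sinα=0.8660 | (1,3) | tMaxX 1.0800 tMaxY 0.8660 | tΔX 2.0000 tΔY 1.1547
    t=0.8660 [y] (1,4)
    t=1.0800 [x] (0,4) — stop
  → r_5 = 1.0800

ranges = [2.5981, 6.6879, 3.5000, 1.8117, 1.0800]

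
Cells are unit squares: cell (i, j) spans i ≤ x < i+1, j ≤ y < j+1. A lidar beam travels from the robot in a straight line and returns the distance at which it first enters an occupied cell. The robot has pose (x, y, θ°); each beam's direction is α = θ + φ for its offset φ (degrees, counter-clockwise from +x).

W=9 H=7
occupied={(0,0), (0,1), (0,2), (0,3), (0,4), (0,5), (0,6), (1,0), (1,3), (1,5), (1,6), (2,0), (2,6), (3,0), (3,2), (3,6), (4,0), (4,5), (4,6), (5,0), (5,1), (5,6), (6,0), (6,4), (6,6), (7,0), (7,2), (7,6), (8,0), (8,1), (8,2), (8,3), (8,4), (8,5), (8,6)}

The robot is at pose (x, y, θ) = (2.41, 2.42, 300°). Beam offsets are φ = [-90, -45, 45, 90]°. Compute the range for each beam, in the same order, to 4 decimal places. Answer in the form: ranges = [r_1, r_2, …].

beam 1: φ=-90°, α=210°
  cosα=-0.8660 sinα=-0.5000 | (2,2) | tMaxX 0.4734 tMaxY 0.8400 | tΔX 1.1547 tΔY 2.0000
    t=0.4734 [x] (1,2)
    t=0.8400 [y] (1,1)
    t=1.6281 [x] (0,1) — stop
  → r_1 = 1.6281
beam 2: φ=-45°, α=255°
  cosα=-0.2588 sinα=-0.9659 | (2,2) | tMaxX 1.5841 tMaxY 0.4348 | tΔX 3.8637 tΔY 1.0353
    t=0.4348 [y] (2,1)
    t=1.4701 [y] (2,0) — stop
  → r_2 = 1.4701
beam 3: φ=45°, α=345°
  cosα=0.9659 sinα=-0.2588 | (2,2) | tMaxX 0.6108 tMaxY 1.6228 | tΔX 1.0353 tΔY 3.8637
    t=0.6108 [x] (3,2) — stop
  → r_3 = 0.6108
beam 4: φ=90°, α=30°
  cosα=0.8660 sinα=0.5000 | (2,2) | tMaxX 0.6813 tMaxY 1.1600 | tΔX 1.1547 tΔY 2.0000
    t=0.6813 [x] (3,2) — stop
  → r_4 = 0.6813

ranges = [1.6281, 1.4701, 0.6108, 0.6813]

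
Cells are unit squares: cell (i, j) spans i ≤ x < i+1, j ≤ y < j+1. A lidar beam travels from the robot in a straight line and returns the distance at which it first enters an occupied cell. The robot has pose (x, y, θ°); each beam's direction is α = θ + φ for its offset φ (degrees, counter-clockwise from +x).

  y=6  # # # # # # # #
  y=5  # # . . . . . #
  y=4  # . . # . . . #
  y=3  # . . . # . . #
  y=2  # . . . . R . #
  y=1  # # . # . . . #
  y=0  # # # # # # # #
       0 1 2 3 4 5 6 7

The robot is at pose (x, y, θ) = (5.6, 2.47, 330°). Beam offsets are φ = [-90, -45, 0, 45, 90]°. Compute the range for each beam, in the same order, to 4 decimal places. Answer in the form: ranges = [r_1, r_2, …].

ranges = [1.6974, 1.5219, 1.6166, 1.4494, 2.8000]

beam 1: φ=-90°, α=240°
  dir = (cos 240°, sin 240°) = (-0.5000, -0.8660); from cell (5,2)
  next x-line at t=1.2000, next y-line at t=0.5427; Δt_x=2.0000, Δt_y=1.1547
    y: enter (5,1) at t=0.5427
    x: enter (4,1) at t=1.2000
    y: enter (4,0) at t=1.6974 ← occupied
  → r_1 = 1.6974
beam 2: φ=-45°, α=285°
  dir = (cos 285°, sin 285°) = (0.2588, -0.9659); from cell (5,2)
  next x-line at t=1.5455, next y-line at t=0.4866; Δt_x=3.8637, Δt_y=1.0353
    y: enter (5,1) at t=0.4866
    y: enter (5,0) at t=1.5219 ← occupied
  → r_2 = 1.5219
beam 3: φ=0°, α=330°
  dir = (cos 330°, sin 330°) = (0.8660, -0.5000); from cell (5,2)
  next x-line at t=0.4619, next y-line at t=0.9400; Δt_x=1.1547, Δt_y=2.0000
    x: enter (6,2) at t=0.4619
    y: enter (6,1) at t=0.9400
    x: enter (7,1) at t=1.6166 ← occupied
  → r_3 = 1.6166
beam 4: φ=45°, α=15°
  dir = (cos 15°, sin 15°) = (0.9659, 0.2588); from cell (5,2)
  next x-line at t=0.4141, next y-line at t=2.0478; Δt_x=1.0353, Δt_y=3.8637
    x: enter (6,2) at t=0.4141
    x: enter (7,2) at t=1.4494 ← occupied
  → r_4 = 1.4494
beam 5: φ=90°, α=60°
  dir = (cos 60°, sin 60°) = (0.5000, 0.8660); from cell (5,2)
  next x-line at t=0.8000, next y-line at t=0.6120; Δt_x=2.0000, Δt_y=1.1547
    y: enter (5,3) at t=0.6120
    x: enter (6,3) at t=0.8000
    y: enter (6,4) at t=1.7667
    x: enter (7,4) at t=2.8000 ← occupied
  → r_5 = 2.8000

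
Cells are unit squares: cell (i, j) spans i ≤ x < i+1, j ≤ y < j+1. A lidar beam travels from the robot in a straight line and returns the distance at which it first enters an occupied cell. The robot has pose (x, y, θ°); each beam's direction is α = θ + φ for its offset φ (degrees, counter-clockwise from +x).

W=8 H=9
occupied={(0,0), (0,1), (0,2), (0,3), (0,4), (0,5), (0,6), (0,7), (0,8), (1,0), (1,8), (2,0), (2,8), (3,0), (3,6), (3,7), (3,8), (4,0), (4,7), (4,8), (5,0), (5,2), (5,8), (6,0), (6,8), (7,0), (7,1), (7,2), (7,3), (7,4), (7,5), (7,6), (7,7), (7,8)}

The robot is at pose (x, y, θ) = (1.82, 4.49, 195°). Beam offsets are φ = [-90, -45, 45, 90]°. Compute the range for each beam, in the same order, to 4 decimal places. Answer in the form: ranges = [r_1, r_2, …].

ranges = [3.1682, 0.9469, 1.6400, 3.6131]

beam 1: φ=-90°, α=105°
  direction (-0.2588, 0.9659); cell (1,4); t to first gridline: x 3.1682, y 0.5280 (then +3.8637 / +1.0353)
    (1,5) via y @ 0.5280
    (1,6) via y @ 1.5633
    (1,7) via y @ 2.5985
    (0,7) via x @ 3.1682  # hit
  → r_1 = 3.1682
beam 2: φ=-45°, α=150°
  direction (-0.8660, 0.5000); cell (1,4); t to first gridline: x 0.9469, y 1.0200 (then +1.1547 / +2.0000)
    (0,4) via x @ 0.9469  # hit
  → r_2 = 0.9469
beam 3: φ=45°, α=240°
  direction (-0.5000, -0.8660); cell (1,4); t to first gridline: x 1.6400, y 0.5658 (then +2.0000 / +1.1547)
    (1,3) via y @ 0.5658
    (0,3) via x @ 1.6400  # hit
  → r_3 = 1.6400
beam 4: φ=90°, α=285°
  direction (0.2588, -0.9659); cell (1,4); t to first gridline: x 0.6955, y 0.5073 (then +3.8637 / +1.0353)
    (1,3) via y @ 0.5073
    (2,3) via x @ 0.6955
    (2,2) via y @ 1.5426
    (2,1) via y @ 2.5778
    (2,0) via y @ 3.6131  # hit
  → r_4 = 3.6131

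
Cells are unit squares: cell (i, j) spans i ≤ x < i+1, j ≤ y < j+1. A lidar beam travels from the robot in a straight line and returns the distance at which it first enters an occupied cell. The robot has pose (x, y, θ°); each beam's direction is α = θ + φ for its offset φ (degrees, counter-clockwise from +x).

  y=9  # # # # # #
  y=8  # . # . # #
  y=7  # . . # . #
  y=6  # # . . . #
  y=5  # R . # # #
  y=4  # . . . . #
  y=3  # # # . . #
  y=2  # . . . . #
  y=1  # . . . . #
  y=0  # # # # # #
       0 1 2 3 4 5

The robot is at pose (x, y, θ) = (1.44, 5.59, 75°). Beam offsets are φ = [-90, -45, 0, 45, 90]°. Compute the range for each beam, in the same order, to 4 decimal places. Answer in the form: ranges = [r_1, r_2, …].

beam 1: φ=-90°, α=345°
  direction (0.9659, -0.2588); cell (1,5); t to first gridline: x 0.5798, y 2.2796 (then +1.0353 / +3.8637)
    (2,5) via x @ 0.5798
    (3,5) via x @ 1.6150  # hit
  → r_1 = 1.6150
beam 2: φ=-45°, α=30°
  direction (0.8660, 0.5000); cell (1,5); t to first gridline: x 0.6466, y 0.8200 (then +1.1547 / +2.0000)
    (2,5) via x @ 0.6466
    (2,6) via y @ 0.8200
    (3,6) via x @ 1.8013
    (3,7) via y @ 2.8200  # hit
  → r_2 = 2.8200
beam 3: φ=0°, α=75°
  direction (0.2588, 0.9659); cell (1,5); t to first gridline: x 2.1637, y 0.4245 (then +3.8637 / +1.0353)
    (1,6) via y @ 0.4245  # hit
  → r_3 = 0.4245
beam 4: φ=45°, α=120°
  direction (-0.5000, 0.8660); cell (1,5); t to first gridline: x 0.8800, y 0.4734 (then +2.0000 / +1.1547)
    (1,6) via y @ 0.4734  # hit
  → r_4 = 0.4734
beam 5: φ=90°, α=165°
  direction (-0.9659, 0.2588); cell (1,5); t to first gridline: x 0.4555, y 1.5841 (then +1.0353 / +3.8637)
    (0,5) via x @ 0.4555  # hit
  → r_5 = 0.4555

ranges = [1.6150, 2.8200, 0.4245, 0.4734, 0.4555]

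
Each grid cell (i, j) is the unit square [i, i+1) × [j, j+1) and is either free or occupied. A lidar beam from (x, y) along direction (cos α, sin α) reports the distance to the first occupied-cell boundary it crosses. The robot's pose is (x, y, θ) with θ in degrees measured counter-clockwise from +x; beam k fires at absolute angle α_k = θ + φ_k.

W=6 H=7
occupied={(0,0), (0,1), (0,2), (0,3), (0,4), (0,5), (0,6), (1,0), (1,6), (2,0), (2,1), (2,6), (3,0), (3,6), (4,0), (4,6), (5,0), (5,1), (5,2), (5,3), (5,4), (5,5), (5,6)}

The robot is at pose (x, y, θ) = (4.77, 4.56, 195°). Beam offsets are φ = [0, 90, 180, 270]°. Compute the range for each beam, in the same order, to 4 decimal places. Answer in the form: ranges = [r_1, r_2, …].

beam 1: φ=0°, α=195°
  dir = (cos 195°, sin 195°) = (-0.9659, -0.2588); from cell (4,4)
  next x-line at t=0.7972, next y-line at t=2.1637; Δt_x=1.0353, Δt_y=3.8637
    x: enter (3,4) at t=0.7972
    x: enter (2,4) at t=1.8324
    y: enter (2,3) at t=2.1637
    x: enter (1,3) at t=2.8677
    x: enter (0,3) at t=3.9030 ← occupied
  → r_1 = 3.9030
beam 2: φ=90°, α=285°
  dir = (cos 285°, sin 285°) = (0.2588, -0.9659); from cell (4,4)
  next x-line at t=0.8887, next y-line at t=0.5798; Δt_x=3.8637, Δt_y=1.0353
    y: enter (4,3) at t=0.5798
    x: enter (5,3) at t=0.8887 ← occupied
  → r_2 = 0.8887
beam 3: φ=180°, α=15°
  dir = (cos 15°, sin 15°) = (0.9659, 0.2588); from cell (4,4)
  next x-line at t=0.2381, next y-line at t=1.7000; Δt_x=1.0353, Δt_y=3.8637
    x: enter (5,4) at t=0.2381 ← occupied
  → r_3 = 0.2381
beam 4: φ=270°, α=105°
  dir = (cos 105°, sin 105°) = (-0.2588, 0.9659); from cell (4,4)
  next x-line at t=2.9751, next y-line at t=0.4555; Δt_x=3.8637, Δt_y=1.0353
    y: enter (4,5) at t=0.4555
    y: enter (4,6) at t=1.4908 ← occupied
  → r_4 = 1.4908

ranges = [3.9030, 0.8887, 0.2381, 1.4908]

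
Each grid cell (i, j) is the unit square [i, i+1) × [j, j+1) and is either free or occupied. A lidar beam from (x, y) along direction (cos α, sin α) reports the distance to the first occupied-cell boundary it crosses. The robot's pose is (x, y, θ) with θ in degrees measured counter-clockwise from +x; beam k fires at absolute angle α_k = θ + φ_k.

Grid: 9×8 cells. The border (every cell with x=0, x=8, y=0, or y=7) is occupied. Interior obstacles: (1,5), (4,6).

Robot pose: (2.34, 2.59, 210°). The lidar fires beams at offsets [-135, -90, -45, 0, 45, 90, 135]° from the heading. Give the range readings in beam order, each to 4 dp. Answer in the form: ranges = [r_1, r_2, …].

beam 1: φ=-135°, α=75°
  direction (0.2588, 0.9659); cell (2,2); t to first gridline: x 2.5500, y 0.4245 (then +3.8637 / +1.0353)
    (2,3) via y @ 0.4245
    (2,4) via y @ 1.4597
    (2,5) via y @ 2.4950
    (3,5) via x @ 2.5500
    (3,6) via y @ 3.5303
    (3,7) via y @ 4.5656  # hit
  → r_1 = 4.5656
beam 2: φ=-90°, α=120°
  direction (-0.5000, 0.8660); cell (2,2); t to first gridline: x 0.6800, y 0.4734 (then +2.0000 / +1.1547)
    (2,3) via y @ 0.4734
    (1,3) via x @ 0.6800
    (1,4) via y @ 1.6281
    (0,4) via x @ 2.6800  # hit
  → r_2 = 2.6800
beam 3: φ=-45°, α=165°
  direction (-0.9659, 0.2588); cell (2,2); t to first gridline: x 0.3520, y 1.5841 (then +1.0353 / +3.8637)
    (1,2) via x @ 0.3520
    (0,2) via x @ 1.3873  # hit
  → r_3 = 1.3873
beam 4: φ=0°, α=210°
  direction (-0.8660, -0.5000); cell (2,2); t to first gridline: x 0.3926, y 1.1800 (then +1.1547 / +2.0000)
    (1,2) via x @ 0.3926
    (1,1) via y @ 1.1800
    (0,1) via x @ 1.5473  # hit
  → r_4 = 1.5473
beam 5: φ=45°, α=255°
  direction (-0.2588, -0.9659); cell (2,2); t to first gridline: x 1.3137, y 0.6108 (then +3.8637 / +1.0353)
    (2,1) via y @ 0.6108
    (1,1) via x @ 1.3137
    (1,0) via y @ 1.6461  # hit
  → r_5 = 1.6461
beam 6: φ=90°, α=300°
  direction (0.5000, -0.8660); cell (2,2); t to first gridline: x 1.3200, y 0.6813 (then +2.0000 / +1.1547)
    (2,1) via y @ 0.6813
    (3,1) via x @ 1.3200
    (3,0) via y @ 1.8360  # hit
  → r_6 = 1.8360
beam 7: φ=135°, α=345°
  direction (0.9659, -0.2588); cell (2,2); t to first gridline: x 0.6833, y 2.2796 (then +1.0353 / +3.8637)
    (3,2) via x @ 0.6833
    (4,2) via x @ 1.7186
    (4,1) via y @ 2.2796
    (5,1) via x @ 2.7538
    (6,1) via x @ 3.7891
    (7,1) via x @ 4.8244
    (8,1) via x @ 5.8597  # hit
  → r_7 = 5.8597

ranges = [4.5656, 2.6800, 1.3873, 1.5473, 1.6461, 1.8360, 5.8597]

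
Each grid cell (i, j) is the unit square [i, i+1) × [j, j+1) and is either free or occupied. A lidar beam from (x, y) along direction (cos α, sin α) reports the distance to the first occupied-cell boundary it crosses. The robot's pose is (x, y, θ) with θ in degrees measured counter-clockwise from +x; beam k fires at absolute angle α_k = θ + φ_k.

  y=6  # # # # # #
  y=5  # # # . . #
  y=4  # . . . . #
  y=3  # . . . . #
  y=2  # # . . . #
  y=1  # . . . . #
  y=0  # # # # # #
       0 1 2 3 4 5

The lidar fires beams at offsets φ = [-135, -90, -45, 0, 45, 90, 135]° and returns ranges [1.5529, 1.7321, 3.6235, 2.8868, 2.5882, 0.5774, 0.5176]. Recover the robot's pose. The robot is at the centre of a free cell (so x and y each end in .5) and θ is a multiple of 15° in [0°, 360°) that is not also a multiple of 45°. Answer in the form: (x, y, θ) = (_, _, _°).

(x, y, θ) = (2.5, 4.5, 330°)

Enumerate (i+0.5, j+0.5, θ) over the 17 free cells and 16 admissible headings. For each, cast all 7 beams and compare to the given ranges.
  (3.5, 1.5, 240°): beam 1 = 3.6235 ≠ 1.5529 ✗
  (2.5, 2.5, 285°): beam 1 = 0.5774 ≠ 1.5529 ✗
  (4.5, 4.5, 60°): beam 1 = 1.9319 ≠ 1.5529 ✗
  (4.5, 3.5, 285°): beam 1 = 3.0000 ≠ 1.5529 ✗
  …
  (2.5, 4.5, 330°): r_1=1.5529, r_2=1.7321, r_3=3.6235, r_4=2.8868, r_5=2.5882, r_6=0.5774, r_7=0.5176 — all match ✓
Unique over the lattice → pose = (2.5, 4.5, 330°).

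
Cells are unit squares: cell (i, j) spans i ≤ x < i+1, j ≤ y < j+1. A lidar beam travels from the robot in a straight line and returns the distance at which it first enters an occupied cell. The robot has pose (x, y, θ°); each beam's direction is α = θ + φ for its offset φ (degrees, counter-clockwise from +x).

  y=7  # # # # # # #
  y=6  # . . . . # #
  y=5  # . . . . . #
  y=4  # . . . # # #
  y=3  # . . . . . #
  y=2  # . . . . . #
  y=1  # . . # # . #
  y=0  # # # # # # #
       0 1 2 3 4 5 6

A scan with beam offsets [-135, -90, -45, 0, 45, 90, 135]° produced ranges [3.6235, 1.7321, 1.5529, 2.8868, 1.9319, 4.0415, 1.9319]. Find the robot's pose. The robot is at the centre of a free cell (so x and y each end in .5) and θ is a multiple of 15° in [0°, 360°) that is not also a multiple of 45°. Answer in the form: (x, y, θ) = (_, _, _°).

(x, y, θ) = (2.5, 3.5, 240°)

Candidates: 25 free-cell centres × 16 headings = 400 poses. Raycast each; keep the one whose scan matches to 4 dp.
  (1.5, 1.5, 195°): beam 1 = 6.3509 ≠ 3.6235 ✗
  (4.5, 5.5, 60°): beam 1 = 0.5176 ≠ 3.6235 ✗
  (2.5, 3.5, 255°): beam 1 = 3.0000 ≠ 3.6235 ✗
  (3.5, 5.5, 210°): beam 1 = 1.5529 ≠ 3.6235 ✗
  …
  (2.5, 3.5, 240°): r_1=3.6235, r_2=1.7321, r_3=1.5529, r_4=2.8868, r_5=1.9319, r_6=4.0415, r_7=1.9319 — all match ✓
No second candidate reproduces the full scan.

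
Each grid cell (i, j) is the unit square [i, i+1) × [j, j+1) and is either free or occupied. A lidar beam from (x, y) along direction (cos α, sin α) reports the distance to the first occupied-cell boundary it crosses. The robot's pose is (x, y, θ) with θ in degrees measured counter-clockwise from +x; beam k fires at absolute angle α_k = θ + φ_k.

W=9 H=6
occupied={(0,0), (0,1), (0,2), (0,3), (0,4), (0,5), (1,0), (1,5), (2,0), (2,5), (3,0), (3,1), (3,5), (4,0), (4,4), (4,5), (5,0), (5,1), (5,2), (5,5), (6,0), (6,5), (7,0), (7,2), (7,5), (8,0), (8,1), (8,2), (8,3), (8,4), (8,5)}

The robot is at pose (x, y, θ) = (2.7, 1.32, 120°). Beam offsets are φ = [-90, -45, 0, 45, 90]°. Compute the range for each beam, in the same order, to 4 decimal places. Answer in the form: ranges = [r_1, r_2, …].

beam 1: φ=-90°, α=30°
  dir = (cos 30°, sin 30°) = (0.8660, 0.5000); from cell (2,1)
  next x-line at t=0.3464, next y-line at t=1.3600; Δt_x=1.1547, Δt_y=2.0000
    x: enter (3,1) at t=0.3464 ← occupied
  → r_1 = 0.3464
beam 2: φ=-45°, α=75°
  dir = (cos 75°, sin 75°) = (0.2588, 0.9659); from cell (2,1)
  next x-line at t=1.1591, next y-line at t=0.7040; Δt_x=3.8637, Δt_y=1.0353
    y: enter (2,2) at t=0.7040
    x: enter (3,2) at t=1.1591
    y: enter (3,3) at t=1.7393
    y: enter (3,4) at t=2.7745
    y: enter (3,5) at t=3.8098 ← occupied
  → r_2 = 3.8098
beam 3: φ=0°, α=120°
  dir = (cos 120°, sin 120°) = (-0.5000, 0.8660); from cell (2,1)
  next x-line at t=1.4000, next y-line at t=0.7852; Δt_x=2.0000, Δt_y=1.1547
    y: enter (2,2) at t=0.7852
    x: enter (1,2) at t=1.4000
    y: enter (1,3) at t=1.9399
    y: enter (1,4) at t=3.0946
    x: enter (0,4) at t=3.4000 ← occupied
  → r_3 = 3.4000
beam 4: φ=45°, α=165°
  dir = (cos 165°, sin 165°) = (-0.9659, 0.2588); from cell (2,1)
  next x-line at t=0.7247, next y-line at t=2.6273; Δt_x=1.0353, Δt_y=3.8637
    x: enter (1,1) at t=0.7247
    x: enter (0,1) at t=1.7600 ← occupied
  → r_4 = 1.7600
beam 5: φ=90°, α=210°
  dir = (cos 210°, sin 210°) = (-0.8660, -0.5000); from cell (2,1)
  next x-line at t=0.8083, next y-line at t=0.6400; Δt_x=1.1547, Δt_y=2.0000
    y: enter (2,0) at t=0.6400 ← occupied
  → r_5 = 0.6400

ranges = [0.3464, 3.8098, 3.4000, 1.7600, 0.6400]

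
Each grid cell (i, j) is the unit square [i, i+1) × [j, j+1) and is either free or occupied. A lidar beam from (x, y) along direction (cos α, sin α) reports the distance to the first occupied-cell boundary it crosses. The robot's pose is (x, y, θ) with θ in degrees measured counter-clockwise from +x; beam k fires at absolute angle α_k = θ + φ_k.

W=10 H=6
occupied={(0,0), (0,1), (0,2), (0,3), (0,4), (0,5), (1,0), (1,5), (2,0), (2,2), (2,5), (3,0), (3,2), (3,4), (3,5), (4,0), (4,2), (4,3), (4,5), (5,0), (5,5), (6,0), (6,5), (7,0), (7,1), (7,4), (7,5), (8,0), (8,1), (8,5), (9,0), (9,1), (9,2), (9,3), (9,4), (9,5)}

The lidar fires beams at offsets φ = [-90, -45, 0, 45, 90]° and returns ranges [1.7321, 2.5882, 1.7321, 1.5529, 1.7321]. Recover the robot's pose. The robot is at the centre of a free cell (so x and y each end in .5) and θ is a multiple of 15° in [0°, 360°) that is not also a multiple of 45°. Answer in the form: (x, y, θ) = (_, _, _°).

(x, y, θ) = (6.5, 2.5, 150°)

The pose lattice has 24·16 = 384 candidates. Test each by forward raycasting.
  (3.5, 3.5, 30°): beam 1 = 0.5774 ≠ 1.7321 ✗
  (6.5, 1.5, 255°): beam 1 = 1.9319 ≠ 1.7321 ✗
  (5.5, 3.5, 255°): beam 1 = 0.5176 ≠ 1.7321 ✗
  …
  (6.5, 2.5, 150°): r_1=1.7321, r_2=2.5882, r_3=1.7321, r_4=1.5529, r_5=1.7321 — all match ✓
No second candidate reproduces the full scan.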